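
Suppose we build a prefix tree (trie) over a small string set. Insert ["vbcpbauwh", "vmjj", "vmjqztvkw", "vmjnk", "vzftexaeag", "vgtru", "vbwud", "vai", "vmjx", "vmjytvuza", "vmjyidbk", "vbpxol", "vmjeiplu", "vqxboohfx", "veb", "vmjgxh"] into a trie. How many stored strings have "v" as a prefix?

16

Traverse to the node for "v", then collect every word in that subtree.
Matches: "vai", "vbcpbauwh", "vbpxol", "vbwud", "veb", "vgtru", "vmjeiplu", "vmjgxh", "vmjj", "vmjnk", "vmjqztvkw", "vmjx", "vmjyidbk", "vmjytvuza", "vqxboohfx", "vzftexaeag"
Count: 16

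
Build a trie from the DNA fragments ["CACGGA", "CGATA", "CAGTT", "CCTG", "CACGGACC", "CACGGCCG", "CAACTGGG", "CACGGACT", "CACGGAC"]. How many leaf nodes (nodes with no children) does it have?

7

A leaf is a node with no children — equivalently, the end of a word that is not a proper prefix of any other stored word.
Those words: "CAACTGGG", "CACGGACC", "CACGGACT", "CACGGCCG", "CAGTT", "CCTG", "CGATA"
Leaf count: 7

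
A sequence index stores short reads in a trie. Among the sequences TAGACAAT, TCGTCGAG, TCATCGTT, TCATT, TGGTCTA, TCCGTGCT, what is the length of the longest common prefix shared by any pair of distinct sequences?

Look for the deepest trie node that still has at least two words in its subtree.
"TCATCGTT" and "TCATT" agree on "TCAT" (4 characters) before diverging; nothing deeper is shared.
Longest shared-prefix length: 4

4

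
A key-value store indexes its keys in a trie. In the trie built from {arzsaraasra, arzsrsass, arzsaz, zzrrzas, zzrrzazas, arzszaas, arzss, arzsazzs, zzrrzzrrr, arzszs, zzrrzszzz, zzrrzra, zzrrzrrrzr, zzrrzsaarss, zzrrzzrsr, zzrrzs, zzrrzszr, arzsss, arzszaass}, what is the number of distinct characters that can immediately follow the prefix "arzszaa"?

Walk "arzszaa" from the root, arriving at one node.
Distinct next characters after "arzszaa": s.
That node has 1 child edge.

1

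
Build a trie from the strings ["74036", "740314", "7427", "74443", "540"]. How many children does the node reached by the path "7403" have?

2

Walk "7403" from the root, arriving at one node.
Characters that immediately follow "7403" among the stored strings: {1, 6}.
That node has 2 child edges.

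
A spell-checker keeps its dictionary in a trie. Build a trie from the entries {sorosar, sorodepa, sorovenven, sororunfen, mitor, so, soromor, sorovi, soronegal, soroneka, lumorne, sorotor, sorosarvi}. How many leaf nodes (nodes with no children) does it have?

11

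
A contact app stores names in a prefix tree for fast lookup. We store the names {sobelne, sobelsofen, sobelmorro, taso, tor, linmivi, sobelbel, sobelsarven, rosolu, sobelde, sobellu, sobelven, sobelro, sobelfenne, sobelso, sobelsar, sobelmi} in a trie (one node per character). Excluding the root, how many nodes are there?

59

For each word, the new-node count is its length minus the longest prefix already in the trie:
  "sobelne" → 7 new (s, o, b, e, l, n, e)
  "sobelsofen" → prefix "sobel" already present; 5 new (s, o, f, e, n)
  "sobelmorro" → prefix "sobel" already present; 5 new (m, o, r, r, o)
  "taso" → 4 new (t, a, s, o)
  "tor" → prefix "t" already present; 2 new (o, r)
  "linmivi" → 7 new (l, i, n, m, i, v, i)
  "sobelbel" → prefix "sobel" already present; 3 new (b, e, l)
  "sobelsarven" → prefix "sobels" already present; 5 new (a, r, v, e, n)
  "rosolu" → 6 new (r, o, s, o, l, u)
  "sobelde" → prefix "sobel" already present; 2 new (d, e)
  "sobellu" → prefix "sobel" already present; 2 new (l, u)
  "sobelven" → prefix "sobel" already present; 3 new (v, e, n)
  "sobelro" → prefix "sobel" already present; 2 new (r, o)
  "sobelfenne" → prefix "sobel" already present; 5 new (f, e, n, n, e)
  "sobelso" → prefix "sobelso" already present; 0 new (none)
  "sobelsar" → prefix "sobelsar" already present; 0 new (none)
  "sobelmi" → prefix "sobelm" already present; 1 new (i)
Total nodes = 7 + 5 + 5 + 4 + 2 + 7 + 3 + 5 + 6 + 2 + 2 + 3 + 2 + 5 + 0 + 0 + 1 = 59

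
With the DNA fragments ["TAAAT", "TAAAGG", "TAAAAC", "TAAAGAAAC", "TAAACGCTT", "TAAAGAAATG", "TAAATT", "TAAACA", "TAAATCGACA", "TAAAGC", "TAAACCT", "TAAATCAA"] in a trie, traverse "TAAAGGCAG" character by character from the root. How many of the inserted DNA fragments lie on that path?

1

Walk "TAAAGGCAG" from the root; an end-of-word marker is hit whenever a stored word is a prefix of "TAAAGGCAG".
Prefixes of the query that are stored words: "TAAAGG"
Count: 1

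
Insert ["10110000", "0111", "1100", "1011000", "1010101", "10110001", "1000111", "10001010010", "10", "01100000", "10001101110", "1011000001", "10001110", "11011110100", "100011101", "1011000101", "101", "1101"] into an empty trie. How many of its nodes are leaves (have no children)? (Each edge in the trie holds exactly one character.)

10

Leaves are exactly the stored words that no other stored word extends.
Those words: "01100000", "0111", "10001010010", "10001101110", "100011101", "1010101", "1011000001", "1011000101", "1100", "11011110100"
Leaf count: 10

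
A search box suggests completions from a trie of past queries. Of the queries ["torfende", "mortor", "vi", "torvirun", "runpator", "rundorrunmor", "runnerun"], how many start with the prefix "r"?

3

Traverse to the node for "r", then collect every word in that subtree.
Matches: "rundorrunmor", "runnerun", "runpator"
Count: 3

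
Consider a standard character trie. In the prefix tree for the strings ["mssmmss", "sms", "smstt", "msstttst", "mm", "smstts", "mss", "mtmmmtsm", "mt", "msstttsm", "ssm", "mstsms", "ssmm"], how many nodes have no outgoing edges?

8

A leaf is a node with no children — equivalently, the end of a word that is not a proper prefix of any other stored word.
Those words: "mm", "mssmmss", "msstttsm", "msstttst", "mstsms", "mtmmmtsm", "smstts", "ssmm"
Leaf count: 8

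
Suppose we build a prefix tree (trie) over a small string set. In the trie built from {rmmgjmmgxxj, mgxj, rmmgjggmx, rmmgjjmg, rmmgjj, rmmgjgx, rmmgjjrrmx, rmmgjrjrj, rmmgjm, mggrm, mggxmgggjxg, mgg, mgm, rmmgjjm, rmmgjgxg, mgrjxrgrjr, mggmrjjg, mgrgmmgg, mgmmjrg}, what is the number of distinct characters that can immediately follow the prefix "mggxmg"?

1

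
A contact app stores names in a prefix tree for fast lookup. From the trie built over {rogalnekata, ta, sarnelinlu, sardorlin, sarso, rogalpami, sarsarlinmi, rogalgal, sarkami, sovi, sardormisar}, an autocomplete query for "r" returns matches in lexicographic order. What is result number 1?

rogalgal

Words with prefix "r", in lexicographic order: "rogalgal", "rogalnekata", "rogalpami"
The 1st is rogalgal.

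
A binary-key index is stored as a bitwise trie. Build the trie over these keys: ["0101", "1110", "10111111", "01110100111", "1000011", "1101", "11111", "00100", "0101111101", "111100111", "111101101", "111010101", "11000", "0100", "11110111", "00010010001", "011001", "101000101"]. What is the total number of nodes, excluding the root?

79

For each word, the new-node count is its length minus the longest prefix already in the trie:
  "0101" → 4 new (0, 1, 0, 1)
  "1110" → 4 new (1, 1, 1, 0)
  "10111111" → prefix "1" already present; 7 new (0, 1, 1, 1, 1, 1, 1)
  "01110100111" → prefix "01" already present; 9 new (1, 1, 0, 1, 0, 0, 1, 1, 1)
  "1000011" → prefix "10" already present; 5 new (0, 0, 0, 1, 1)
  "1101" → prefix "11" already present; 2 new (0, 1)
  "11111" → prefix "111" already present; 2 new (1, 1)
  "00100" → prefix "0" already present; 4 new (0, 1, 0, 0)
  "0101111101" → prefix "0101" already present; 6 new (1, 1, 1, 1, 0, 1)
  "111100111" → prefix "1111" already present; 5 new (0, 0, 1, 1, 1)
  "111101101" → prefix "11110" already present; 4 new (1, 1, 0, 1)
  "111010101" → prefix "1110" already present; 5 new (1, 0, 1, 0, 1)
  "11000" → prefix "110" already present; 2 new (0, 0)
  "0100" → prefix "010" already present; 1 new (0)
  "11110111" → prefix "1111011" already present; 1 new (1)
  "00010010001" → prefix "00" already present; 9 new (0, 1, 0, 0, 1, 0, 0, 0, 1)
  "011001" → prefix "011" already present; 3 new (0, 0, 1)
  "101000101" → prefix "101" already present; 6 new (0, 0, 0, 1, 0, 1)
Total nodes = 4 + 4 + 7 + 9 + 5 + 2 + 2 + 4 + 6 + 5 + 4 + 5 + 2 + 1 + 1 + 9 + 3 + 6 = 79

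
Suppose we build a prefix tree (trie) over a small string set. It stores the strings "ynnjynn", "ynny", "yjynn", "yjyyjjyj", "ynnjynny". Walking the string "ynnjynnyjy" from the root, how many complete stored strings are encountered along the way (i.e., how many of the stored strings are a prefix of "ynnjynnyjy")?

2

Check each prefix of "ynnjynnyjy" against the stored set — each match is an end-marker on the path.
Prefixes of the query that are stored words: "ynnjynn", "ynnjynny"
Count: 2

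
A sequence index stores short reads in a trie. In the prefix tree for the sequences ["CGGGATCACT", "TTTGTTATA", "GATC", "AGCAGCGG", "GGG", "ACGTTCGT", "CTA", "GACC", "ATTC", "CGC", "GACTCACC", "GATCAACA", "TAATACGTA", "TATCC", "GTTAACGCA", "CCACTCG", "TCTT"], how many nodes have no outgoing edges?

A leaf is a node with no children — equivalently, the end of a word that is not a proper prefix of any other stored word.
Those words: "ACGTTCGT", "AGCAGCGG", "ATTC", "CCACTCG", "CGC", "CGGGATCACT", "CTA", "GACC", "GACTCACC", "GATCAACA", "GGG", "GTTAACGCA", "TAATACGTA", "TATCC", "TCTT", "TTTGTTATA"
Leaf count: 16

16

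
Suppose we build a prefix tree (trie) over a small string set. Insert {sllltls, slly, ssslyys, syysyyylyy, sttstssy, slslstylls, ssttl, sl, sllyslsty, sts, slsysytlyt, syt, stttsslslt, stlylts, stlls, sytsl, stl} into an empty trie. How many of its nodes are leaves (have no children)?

13

Leaves are exactly the stored words that no other stored word extends.
Those words: "sllltls", "sllyslsty", "slslstylls", "slsysytlyt", "ssslyys", "ssttl", "stlls", "stlylts", "sts", "sttstssy", "stttsslslt", "sytsl", "syysyyylyy"
Leaf count: 13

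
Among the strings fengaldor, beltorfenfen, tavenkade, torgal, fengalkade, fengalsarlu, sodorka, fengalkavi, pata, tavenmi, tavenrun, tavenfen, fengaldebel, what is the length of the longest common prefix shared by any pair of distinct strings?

Look for the deepest trie node that still has at least two words in its subtree.
"fengalkade" and "fengalkavi" agree on "fengalka" (8 characters) before diverging; nothing deeper is shared.
Longest shared-prefix length: 8

8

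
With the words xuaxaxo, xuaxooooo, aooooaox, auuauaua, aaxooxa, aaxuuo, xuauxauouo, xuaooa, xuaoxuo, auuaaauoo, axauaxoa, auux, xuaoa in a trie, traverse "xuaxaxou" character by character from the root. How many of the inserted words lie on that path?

Walk "xuaxaxou" from the root; an end-of-word marker is hit whenever a stored word is a prefix of "xuaxaxou".
Prefixes of the query that are stored words: "xuaxaxo"
Count: 1

1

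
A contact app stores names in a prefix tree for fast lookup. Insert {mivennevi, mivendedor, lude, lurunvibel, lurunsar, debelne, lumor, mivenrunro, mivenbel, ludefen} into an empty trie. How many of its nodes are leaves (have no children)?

Leaves are exactly the stored words that no other stored word extends.
Those words: "debelne", "ludefen", "lumor", "lurunsar", "lurunvibel", "mivenbel", "mivendedor", "mivennevi", "mivenrunro"
Leaf count: 9

9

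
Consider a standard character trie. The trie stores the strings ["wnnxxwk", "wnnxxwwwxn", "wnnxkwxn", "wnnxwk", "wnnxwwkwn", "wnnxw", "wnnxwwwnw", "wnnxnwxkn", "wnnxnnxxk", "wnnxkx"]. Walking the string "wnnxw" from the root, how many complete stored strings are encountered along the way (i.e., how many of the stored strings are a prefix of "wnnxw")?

1

Walk "wnnxw" from the root; an end-of-word marker is hit whenever a stored word is a prefix of "wnnxw".
Prefixes of the query that are stored words: "wnnxw"
Count: 1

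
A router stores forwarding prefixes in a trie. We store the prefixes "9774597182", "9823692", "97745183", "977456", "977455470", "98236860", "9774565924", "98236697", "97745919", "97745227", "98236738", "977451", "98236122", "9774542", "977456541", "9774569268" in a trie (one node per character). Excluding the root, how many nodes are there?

Count nodes per top-level branch (shared prefixes stored once):
  '9'-branch (977451, 97745183, 97745227, 9774542, 977455470, 977456, 977456541, 9774565924, 9774569268, 97745919, 9774597182, 98236122, 98236697, 98236738, 98236860, 9823692): 53 nodes
Sum: 53

53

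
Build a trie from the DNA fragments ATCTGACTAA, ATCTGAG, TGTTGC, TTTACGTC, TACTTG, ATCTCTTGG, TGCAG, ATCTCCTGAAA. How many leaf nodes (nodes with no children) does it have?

A leaf is a node with no children — equivalently, the end of a word that is not a proper prefix of any other stored word.
Those words: "ATCTCCTGAAA", "ATCTCTTGG", "ATCTGACTAA", "ATCTGAG", "TACTTG", "TGCAG", "TGTTGC", "TTTACGTC"
Leaf count: 8

8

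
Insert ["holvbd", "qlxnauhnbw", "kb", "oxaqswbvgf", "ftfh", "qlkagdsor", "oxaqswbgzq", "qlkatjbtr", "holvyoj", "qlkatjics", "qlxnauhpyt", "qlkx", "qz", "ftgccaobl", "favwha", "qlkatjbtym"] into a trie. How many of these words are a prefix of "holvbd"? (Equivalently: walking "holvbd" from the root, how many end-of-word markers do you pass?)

1

Check each prefix of "holvbd" against the stored set — each match is an end-marker on the path.
Prefixes of the query that are stored words: "holvbd"
Count: 1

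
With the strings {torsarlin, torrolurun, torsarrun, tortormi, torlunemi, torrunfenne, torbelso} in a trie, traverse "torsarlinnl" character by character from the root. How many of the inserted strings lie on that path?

1

Traverse "torsarlinnl" character by character; count nodes along the way that are marked as word ends.
Prefixes of the query that are stored words: "torsarlin"
Count: 1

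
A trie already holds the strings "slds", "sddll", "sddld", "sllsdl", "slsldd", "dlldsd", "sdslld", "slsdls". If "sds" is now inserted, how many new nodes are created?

0

Every character of "sds" already lies on an existing path (it is a prefix of some stored word).
No new nodes are needed: 0.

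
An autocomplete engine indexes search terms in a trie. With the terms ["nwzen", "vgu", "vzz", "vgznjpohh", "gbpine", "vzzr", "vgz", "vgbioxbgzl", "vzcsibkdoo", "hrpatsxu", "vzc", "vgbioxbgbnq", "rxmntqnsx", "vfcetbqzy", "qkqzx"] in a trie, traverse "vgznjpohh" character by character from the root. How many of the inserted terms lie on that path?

Walk "vgznjpohh" from the root; an end-of-word marker is hit whenever a stored word is a prefix of "vgznjpohh".
Prefixes of the query that are stored words: "vgz", "vgznjpohh"
Count: 2

2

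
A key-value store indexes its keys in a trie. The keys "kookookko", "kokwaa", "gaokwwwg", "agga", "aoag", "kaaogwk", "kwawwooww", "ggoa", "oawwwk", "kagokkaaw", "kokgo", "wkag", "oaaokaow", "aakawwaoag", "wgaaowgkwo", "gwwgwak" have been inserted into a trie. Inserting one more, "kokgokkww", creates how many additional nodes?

4

"kokgo" is already a path in the trie; the remaining "kkww" must be added.
Each of the 4 remaining characters creates one node.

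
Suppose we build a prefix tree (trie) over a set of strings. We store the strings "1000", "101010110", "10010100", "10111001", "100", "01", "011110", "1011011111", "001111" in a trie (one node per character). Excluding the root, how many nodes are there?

38

Insert word by word; a character creates a node only if that edge doesn't already exist:
  "1000" → 4 new (1, 0, 0, 0)
  "101010110" → prefix "10" already present; 7 new (1, 0, 1, 0, 1, 1, 0)
  "10010100" → prefix "100" already present; 5 new (1, 0, 1, 0, 0)
  "10111001" → prefix "101" already present; 5 new (1, 1, 0, 0, 1)
  "100" → prefix "100" already present; 0 new (none)
  "01" → 2 new (0, 1)
  "011110" → prefix "01" already present; 4 new (1, 1, 1, 0)
  "1011011111" → prefix "1011" already present; 6 new (0, 1, 1, 1, 1, 1)
  "001111" → prefix "0" already present; 5 new (0, 1, 1, 1, 1)
Total nodes = 4 + 7 + 5 + 5 + 0 + 2 + 4 + 6 + 5 = 38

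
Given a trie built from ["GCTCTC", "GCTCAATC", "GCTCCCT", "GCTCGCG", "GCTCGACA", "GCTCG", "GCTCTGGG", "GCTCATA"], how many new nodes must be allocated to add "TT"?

2

No existing word starts with "T", so every character of "TT" needs a new node.
2 − 0 = 2 new nodes.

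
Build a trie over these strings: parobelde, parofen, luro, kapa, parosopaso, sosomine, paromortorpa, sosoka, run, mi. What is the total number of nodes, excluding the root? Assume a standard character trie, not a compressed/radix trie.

49

Count nodes per top-level branch (shared prefixes stored once):
  'k'-branch (kapa): 4 nodes
  'l'-branch (luro): 4 nodes
  'm'-branch (mi): 2 nodes
  'p'-branch (parobelde, parofen, paromortorpa, parosopaso): 26 nodes
  'r'-branch (run): 3 nodes
  's'-branch (sosoka, sosomine): 10 nodes
Sum: 49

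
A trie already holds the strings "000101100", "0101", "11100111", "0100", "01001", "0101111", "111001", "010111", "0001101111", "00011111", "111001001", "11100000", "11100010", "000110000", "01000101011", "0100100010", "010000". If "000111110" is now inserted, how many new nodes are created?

1

Walking "000111110" from the root, the first 8 characters ("00011111") follow existing edges; "0" is the first miss.
New nodes needed: |"000111110"| − 8 = 9 − 8 = 1.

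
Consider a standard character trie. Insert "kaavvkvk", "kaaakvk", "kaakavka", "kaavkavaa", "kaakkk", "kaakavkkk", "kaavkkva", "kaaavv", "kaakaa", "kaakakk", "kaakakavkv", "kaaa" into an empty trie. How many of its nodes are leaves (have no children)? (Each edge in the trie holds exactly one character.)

Leaves are exactly the stored words that no other stored word extends.
Those words: "kaaakvk", "kaaavv", "kaakaa", "kaakakavkv", "kaakakk", "kaakavka", "kaakavkkk", "kaakkk", "kaavkavaa", "kaavkkva", "kaavvkvk"
Leaf count: 11

11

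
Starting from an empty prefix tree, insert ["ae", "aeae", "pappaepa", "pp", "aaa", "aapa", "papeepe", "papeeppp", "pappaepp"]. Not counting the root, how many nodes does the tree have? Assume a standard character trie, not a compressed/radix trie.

Count nodes per top-level branch (shared prefixes stored once):
  'a'-branch (aaa, aapa, ae, aeae): 8 nodes
  'p'-branch (papeepe, papeeppp, pappaepa, pappaepp, pp): 16 nodes
Sum: 24

24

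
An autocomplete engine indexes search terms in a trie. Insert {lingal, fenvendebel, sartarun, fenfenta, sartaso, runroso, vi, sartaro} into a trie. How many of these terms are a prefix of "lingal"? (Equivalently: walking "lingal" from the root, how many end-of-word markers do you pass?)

Traverse "lingal" character by character; count nodes along the way that are marked as word ends.
Prefixes of the query that are stored words: "lingal"
Count: 1

1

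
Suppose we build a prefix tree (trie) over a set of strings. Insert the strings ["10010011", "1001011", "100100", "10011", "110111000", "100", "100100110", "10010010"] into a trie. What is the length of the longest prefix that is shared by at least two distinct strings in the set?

8

Equivalently: take the maximum, over all pairs, of their longest common prefix length.
"10010011" and "100100110" agree on "10010011" (8 characters) before diverging; nothing deeper is shared.
Longest shared-prefix length: 8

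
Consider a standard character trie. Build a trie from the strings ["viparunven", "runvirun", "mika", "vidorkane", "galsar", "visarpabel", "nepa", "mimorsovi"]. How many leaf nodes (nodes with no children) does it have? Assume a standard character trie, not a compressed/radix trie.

Leaves are exactly the stored words that no other stored word extends.
Those words: "galsar", "mika", "mimorsovi", "nepa", "runvirun", "vidorkane", "viparunven", "visarpabel"
Leaf count: 8

8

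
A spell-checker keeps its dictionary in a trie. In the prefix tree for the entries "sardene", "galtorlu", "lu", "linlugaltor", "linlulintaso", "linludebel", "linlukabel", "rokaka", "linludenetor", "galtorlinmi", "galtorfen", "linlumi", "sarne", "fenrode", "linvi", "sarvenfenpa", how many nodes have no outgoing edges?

16

Leaves are exactly the stored words that no other stored word extends.
Those words: "fenrode", "galtorfen", "galtorlinmi", "galtorlu", "linludebel", "linludenetor", "linlugaltor", "linlukabel", "linlulintaso", "linlumi", "linvi", "lu", "rokaka", "sardene", "sarne", "sarvenfenpa"
Leaf count: 16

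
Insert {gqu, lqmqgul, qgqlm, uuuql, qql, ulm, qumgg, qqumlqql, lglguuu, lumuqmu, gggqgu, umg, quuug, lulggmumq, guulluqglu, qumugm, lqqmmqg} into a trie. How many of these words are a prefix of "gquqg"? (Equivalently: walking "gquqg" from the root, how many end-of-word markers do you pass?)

1

Check each prefix of "gquqg" against the stored set — each match is an end-marker on the path.
Prefixes of the query that are stored words: "gqu"
Count: 1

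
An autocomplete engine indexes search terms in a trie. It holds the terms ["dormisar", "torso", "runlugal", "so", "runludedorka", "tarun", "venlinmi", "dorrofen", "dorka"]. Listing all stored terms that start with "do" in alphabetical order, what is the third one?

dorrofen

Filter for "do…" and sort: "dorka", "dormisar", "dorrofen"
The 3rd is dorrofen.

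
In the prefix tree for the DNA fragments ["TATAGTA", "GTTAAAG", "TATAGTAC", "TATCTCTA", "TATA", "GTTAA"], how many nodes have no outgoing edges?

Leaves are exactly the stored words that no other stored word extends.
Those words: "GTTAAAG", "TATAGTAC", "TATCTCTA"
Leaf count: 3

3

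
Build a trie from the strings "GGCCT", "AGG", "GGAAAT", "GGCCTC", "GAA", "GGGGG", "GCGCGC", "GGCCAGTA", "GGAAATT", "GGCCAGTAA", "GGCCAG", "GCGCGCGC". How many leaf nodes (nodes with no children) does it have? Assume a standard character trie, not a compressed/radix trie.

7

Leaves are exactly the stored words that no other stored word extends.
Those words: "AGG", "GAA", "GCGCGCGC", "GGAAATT", "GGCCAGTAA", "GGCCTC", "GGGGG"
Leaf count: 7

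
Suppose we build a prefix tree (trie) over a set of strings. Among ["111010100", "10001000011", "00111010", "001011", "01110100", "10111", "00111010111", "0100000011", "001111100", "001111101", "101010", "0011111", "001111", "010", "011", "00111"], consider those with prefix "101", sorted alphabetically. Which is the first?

101010

DFS of the "101" subtree visits, in order: "101010", "10111"
Position 1: 101010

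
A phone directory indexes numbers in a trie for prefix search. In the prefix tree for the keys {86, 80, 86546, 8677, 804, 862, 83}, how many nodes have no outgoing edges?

A leaf is a node with no children — equivalently, the end of a word that is not a proper prefix of any other stored word.
Those words: "804", "83", "862", "86546", "8677"
Leaf count: 5

5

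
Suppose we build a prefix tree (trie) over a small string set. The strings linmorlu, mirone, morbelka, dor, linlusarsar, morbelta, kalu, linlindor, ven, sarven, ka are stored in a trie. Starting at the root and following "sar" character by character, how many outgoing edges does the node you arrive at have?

1

Follow the path "sar" to its node, then look at its outgoing edges.
Distinct next characters after "sar": v.
That node has 1 child edge.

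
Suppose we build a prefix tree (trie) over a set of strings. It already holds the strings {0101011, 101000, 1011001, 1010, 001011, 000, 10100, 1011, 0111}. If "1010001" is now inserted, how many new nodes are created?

"101000" is already a path in the trie; the remaining "1" must be added.
So 7 − 6 = 1 new nodes.

1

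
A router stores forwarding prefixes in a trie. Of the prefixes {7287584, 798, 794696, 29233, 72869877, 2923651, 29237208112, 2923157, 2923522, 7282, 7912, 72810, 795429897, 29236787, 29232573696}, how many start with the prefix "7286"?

1

Traverse to the node for "7286", then collect every word in that subtree.
Matches: "72869877"
Count: 1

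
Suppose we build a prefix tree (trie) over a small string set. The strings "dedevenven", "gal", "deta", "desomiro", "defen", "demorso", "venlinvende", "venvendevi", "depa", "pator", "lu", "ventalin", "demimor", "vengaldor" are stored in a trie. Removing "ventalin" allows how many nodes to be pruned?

5

Walk "ventalin" from the leaf back toward the root, removing each node that no remaining word uses.
The suffix "talin" (5 nodes) is used only by "ventalin"; the node for "ven" still has the child "l", so pruning stops there.
Nodes removed: 5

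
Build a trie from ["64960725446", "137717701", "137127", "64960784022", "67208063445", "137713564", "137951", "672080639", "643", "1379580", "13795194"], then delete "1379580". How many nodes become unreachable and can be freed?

2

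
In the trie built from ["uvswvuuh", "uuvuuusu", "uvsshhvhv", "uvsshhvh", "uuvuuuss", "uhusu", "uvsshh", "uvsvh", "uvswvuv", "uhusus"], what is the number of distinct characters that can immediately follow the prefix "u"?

3

Walk "u" from the root, arriving at one node.
Distinct next characters after "u": h, u, v.
That node has 3 child edges.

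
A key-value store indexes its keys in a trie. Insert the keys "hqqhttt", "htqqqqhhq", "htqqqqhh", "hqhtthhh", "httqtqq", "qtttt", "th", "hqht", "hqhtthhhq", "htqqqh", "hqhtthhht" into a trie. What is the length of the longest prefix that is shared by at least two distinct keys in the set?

8

The deepest shared node is where two words last agree before diverging.
"hqhtthhh" and "hqhtthhhq" agree on "hqhtthhh" (8 characters) before diverging; nothing deeper is shared.
Longest shared-prefix length: 8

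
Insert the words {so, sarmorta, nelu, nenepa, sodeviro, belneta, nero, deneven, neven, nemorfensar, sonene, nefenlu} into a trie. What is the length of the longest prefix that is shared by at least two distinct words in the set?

The deepest shared node is where two words last agree before diverging.
e.g. "nefenlu" and "nelu" share the prefix "ne" of length 2; no pair shares a longer one.
Longest shared-prefix length: 2

2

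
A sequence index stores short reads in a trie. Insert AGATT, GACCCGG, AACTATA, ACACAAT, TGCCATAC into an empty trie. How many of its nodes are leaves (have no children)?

5

Leaves are exactly the stored words that no other stored word extends.
Those words: "AACTATA", "ACACAAT", "AGATT", "GACCCGG", "TGCCATAC"
Leaf count: 5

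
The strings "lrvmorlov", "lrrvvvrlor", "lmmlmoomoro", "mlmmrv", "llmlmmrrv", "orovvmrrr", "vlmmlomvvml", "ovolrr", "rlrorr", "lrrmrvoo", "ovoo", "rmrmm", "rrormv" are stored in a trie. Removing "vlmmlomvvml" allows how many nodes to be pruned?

After clearing the end-marker at "vlmmlomvvml", prune upward until reaching a node still needed by another word.
No other word shares any prefix with "vlmmlomvvml", so all 11 of its nodes go.
Nodes removed: 11

11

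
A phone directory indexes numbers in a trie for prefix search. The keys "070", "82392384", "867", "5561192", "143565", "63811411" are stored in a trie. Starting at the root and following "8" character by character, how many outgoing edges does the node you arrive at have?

2

Walk "8" from the root, arriving at one node.
Characters that immediately follow "8" among the stored strings: {2, 6}.
That node has 2 child edges.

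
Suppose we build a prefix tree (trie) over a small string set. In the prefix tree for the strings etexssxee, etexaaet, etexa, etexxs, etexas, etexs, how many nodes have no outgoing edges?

4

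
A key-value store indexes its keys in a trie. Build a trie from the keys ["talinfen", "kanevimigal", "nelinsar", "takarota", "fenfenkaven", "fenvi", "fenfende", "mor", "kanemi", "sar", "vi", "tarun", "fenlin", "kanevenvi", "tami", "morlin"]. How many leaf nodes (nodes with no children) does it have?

15

Leaves are exactly the stored words that no other stored word extends.
Those words: "fenfende", "fenfenkaven", "fenlin", "fenvi", "kanemi", "kanevenvi", "kanevimigal", "morlin", "nelinsar", "sar", "takarota", "talinfen", "tami", "tarun", "vi"
Leaf count: 15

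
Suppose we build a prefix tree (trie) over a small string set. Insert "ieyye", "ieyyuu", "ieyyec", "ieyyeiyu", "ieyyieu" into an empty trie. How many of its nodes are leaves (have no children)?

Leaves are exactly the stored words that no other stored word extends.
Those words: "ieyyec", "ieyyeiyu", "ieyyieu", "ieyyuu"
Leaf count: 4

4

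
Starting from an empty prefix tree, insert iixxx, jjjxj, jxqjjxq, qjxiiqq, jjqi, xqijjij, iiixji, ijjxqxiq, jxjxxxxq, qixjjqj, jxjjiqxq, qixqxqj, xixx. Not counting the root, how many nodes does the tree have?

67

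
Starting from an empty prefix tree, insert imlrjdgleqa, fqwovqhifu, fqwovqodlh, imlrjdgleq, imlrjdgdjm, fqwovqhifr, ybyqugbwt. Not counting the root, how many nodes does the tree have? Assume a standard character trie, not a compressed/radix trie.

Trie structure (* marks end of a word):
(root)
├─ f
│  └─ q
│     └─ w
│        └─ o
│           └─ v
│              └─ q
│                 ├─ h
│                 │  └─ i
│                 │     └─ f
│                 │        ├─ r *
│                 │        └─ u *
│                 └─ o
│                    └─ d
│                       └─ l
│                          └─ h *
├─ i
│  └─ m
│     └─ l
│        └─ r
│           └─ j
│              └─ d
│                 └─ g
│                    ├─ d
│                    │  └─ j
│                    │     └─ m *
│                    └─ l
│                       └─ e
│                          └─ q *
│                             └─ a *
└─ y
   └─ b
      └─ y
         └─ q
            └─ u
               └─ g
                  └─ b
                     └─ w
                        └─ t *
Counting every labelled node above: 38.

38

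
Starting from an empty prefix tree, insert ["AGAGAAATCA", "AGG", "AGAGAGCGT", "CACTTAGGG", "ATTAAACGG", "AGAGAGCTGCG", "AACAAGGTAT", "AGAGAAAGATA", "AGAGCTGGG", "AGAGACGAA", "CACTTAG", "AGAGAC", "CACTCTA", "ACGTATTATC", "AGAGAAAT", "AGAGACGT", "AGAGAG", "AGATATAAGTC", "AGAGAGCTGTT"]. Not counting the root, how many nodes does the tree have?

81

Insert word by word; a character creates a node only if that edge doesn't already exist:
  "AGAGAAATCA" → 10 new (A, G, A, G, A, A, A, T, C, A)
  "AGG" → prefix "AG" already present; 1 new (G)
  "AGAGAGCGT" → prefix "AGAGA" already present; 4 new (G, C, G, T)
  "CACTTAGGG" → 9 new (C, A, C, T, T, A, G, G, G)
  "ATTAAACGG" → prefix "A" already present; 8 new (T, T, A, A, A, C, G, G)
  "AGAGAGCTGCG" → prefix "AGAGAGC" already present; 4 new (T, G, C, G)
  "AACAAGGTAT" → prefix "A" already present; 9 new (A, C, A, A, G, G, T, A, T)
  "AGAGAAAGATA" → prefix "AGAGAAA" already present; 4 new (G, A, T, A)
  "AGAGCTGGG" → prefix "AGAG" already present; 5 new (C, T, G, G, G)
  "AGAGACGAA" → prefix "AGAGA" already present; 4 new (C, G, A, A)
  "CACTTAG" → prefix "CACTTAG" already present; 0 new (none)
  "AGAGAC" → prefix "AGAGAC" already present; 0 new (none)
  "CACTCTA" → prefix "CACT" already present; 3 new (C, T, A)
  "ACGTATTATC" → prefix "A" already present; 9 new (C, G, T, A, T, T, A, T, C)
  "AGAGAAAT" → prefix "AGAGAAAT" already present; 0 new (none)
  "AGAGACGT" → prefix "AGAGACG" already present; 1 new (T)
  "AGAGAG" → prefix "AGAGAG" already present; 0 new (none)
  "AGATATAAGTC" → prefix "AGA" already present; 8 new (T, A, T, A, A, G, T, C)
  "AGAGAGCTGTT" → prefix "AGAGAGCTG" already present; 2 new (T, T)
Total nodes = 10 + 1 + 4 + 9 + 8 + 4 + 9 + 4 + 5 + 4 + 0 + 0 + 3 + 9 + 0 + 1 + 0 + 8 + 2 = 81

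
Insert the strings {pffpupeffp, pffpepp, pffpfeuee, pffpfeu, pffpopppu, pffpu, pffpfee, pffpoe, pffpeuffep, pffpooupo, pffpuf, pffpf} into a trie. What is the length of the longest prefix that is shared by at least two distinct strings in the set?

Look for the deepest trie node that still has at least two words in its subtree.
e.g. "pffpfeu" and "pffpfeuee" share the prefix "pffpfeu" of length 7; no pair shares a longer one.
Longest shared-prefix length: 7

7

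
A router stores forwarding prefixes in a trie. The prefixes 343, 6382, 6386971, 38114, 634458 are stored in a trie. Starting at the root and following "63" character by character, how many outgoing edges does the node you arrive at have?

2

Follow the path "63" to its node, then look at its outgoing edges.
Distinct next characters after "63": 4, 8.
That node has 2 child edges.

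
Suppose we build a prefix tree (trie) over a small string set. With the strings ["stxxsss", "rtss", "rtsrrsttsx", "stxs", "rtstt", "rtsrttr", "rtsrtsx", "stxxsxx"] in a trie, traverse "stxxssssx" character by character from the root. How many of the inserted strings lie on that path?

1

Traverse "stxxssssx" character by character; count nodes along the way that are marked as word ends.
Prefixes of the query that are stored words: "stxxsss"
Count: 1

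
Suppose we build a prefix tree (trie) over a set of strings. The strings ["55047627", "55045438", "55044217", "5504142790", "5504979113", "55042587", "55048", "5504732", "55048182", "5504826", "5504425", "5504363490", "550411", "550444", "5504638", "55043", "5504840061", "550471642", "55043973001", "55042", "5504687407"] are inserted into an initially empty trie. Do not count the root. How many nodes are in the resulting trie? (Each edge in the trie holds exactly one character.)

72

Trace insertions, counting only characters that open a new branch:
  "55047627" → 8 new (5, 5, 0, 4, 7, 6, 2, 7)
  "55045438" → prefix "5504" already present; 4 new (5, 4, 3, 8)
  "55044217" → prefix "5504" already present; 4 new (4, 2, 1, 7)
  "5504142790" → prefix "5504" already present; 6 new (1, 4, 2, 7, 9, 0)
  "5504979113" → prefix "5504" already present; 6 new (9, 7, 9, 1, 1, 3)
  "55042587" → prefix "5504" already present; 4 new (2, 5, 8, 7)
  "55048" → prefix "5504" already present; 1 new (8)
  "5504732" → prefix "55047" already present; 2 new (3, 2)
  "55048182" → prefix "55048" already present; 3 new (1, 8, 2)
  "5504826" → prefix "55048" already present; 2 new (2, 6)
  "5504425" → prefix "550442" already present; 1 new (5)
  "5504363490" → prefix "5504" already present; 6 new (3, 6, 3, 4, 9, 0)
  "550411" → prefix "55041" already present; 1 new (1)
  "550444" → prefix "55044" already present; 1 new (4)
  "5504638" → prefix "5504" already present; 3 new (6, 3, 8)
  "55043" → prefix "55043" already present; 0 new (none)
  "5504840061" → prefix "55048" already present; 5 new (4, 0, 0, 6, 1)
  "550471642" → prefix "55047" already present; 4 new (1, 6, 4, 2)
  "55043973001" → prefix "55043" already present; 6 new (9, 7, 3, 0, 0, 1)
  "55042" → prefix "55042" already present; 0 new (none)
  "5504687407" → prefix "55046" already present; 5 new (8, 7, 4, 0, 7)
Total nodes = 8 + 4 + 4 + 6 + 6 + 4 + 1 + 2 + 3 + 2 + 1 + 6 + 1 + 1 + 3 + 0 + 5 + 4 + 6 + 0 + 5 = 72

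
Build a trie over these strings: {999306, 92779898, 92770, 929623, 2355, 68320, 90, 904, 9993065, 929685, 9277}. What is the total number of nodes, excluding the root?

32

Trie structure (* marks end of a word):
(root)
├─ 2
│  └─ 3
│     └─ 5
│        └─ 5 *
├─ 6
│  └─ 8
│     └─ 3
│        └─ 2
│           └─ 0 *
└─ 9
   ├─ 0 *
   │  └─ 4 *
   ├─ 2
   │  ├─ 7
   │  │  └─ 7 *
   │  │     ├─ 0 *
   │  │     └─ 9
   │  │        └─ 8
   │  │           └─ 9
   │  │              └─ 8 *
   │  └─ 9
   │     └─ 6
   │        ├─ 2
   │        │  └─ 3 *
   │        └─ 8
   │           └─ 5 *
   └─ 9
      └─ 9
         └─ 3
            └─ 0
               └─ 6 *
                  └─ 5 *
Counting every labelled node above: 32.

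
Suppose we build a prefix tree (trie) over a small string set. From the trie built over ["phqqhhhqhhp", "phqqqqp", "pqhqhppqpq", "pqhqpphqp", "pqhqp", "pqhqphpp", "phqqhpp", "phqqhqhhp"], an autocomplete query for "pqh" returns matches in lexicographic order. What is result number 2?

pqhqp

DFS of the "pqh" subtree visits, in order: "pqhqhppqpq", "pqhqp", "pqhqphpp", "pqhqpphqp"
The 2nd is pqhqp.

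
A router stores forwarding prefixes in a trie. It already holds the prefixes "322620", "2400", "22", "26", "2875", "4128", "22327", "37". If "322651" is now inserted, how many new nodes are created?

The longest prefix of "322651" already in the trie is "3226" (length 4).
So 6 − 4 = 2 new nodes.

2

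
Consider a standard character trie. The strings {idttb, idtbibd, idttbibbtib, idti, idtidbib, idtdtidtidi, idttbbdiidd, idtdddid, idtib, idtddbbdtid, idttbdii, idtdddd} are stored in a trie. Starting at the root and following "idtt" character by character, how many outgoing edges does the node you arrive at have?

Follow the path "idtt" to its node, then look at its outgoing edges.
Distinct next characters after "idtt": b.
That node has 1 child edge.

1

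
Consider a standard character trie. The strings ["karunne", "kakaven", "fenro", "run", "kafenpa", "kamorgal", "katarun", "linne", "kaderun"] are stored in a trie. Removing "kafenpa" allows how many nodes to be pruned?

5

A node on "kafenpa"'s path can go only if nothing else ends at it or branches off below it.
The suffix "fenpa" (5 nodes) is used only by "kafenpa"; the node for "ka" still has the child "r", so pruning stops there.
Nodes removed: 5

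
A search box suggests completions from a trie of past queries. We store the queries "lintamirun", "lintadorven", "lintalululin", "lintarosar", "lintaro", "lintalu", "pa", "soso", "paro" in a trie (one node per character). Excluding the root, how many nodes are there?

Trace insertions, counting only characters that open a new branch:
  "lintamirun" → 10 new (l, i, n, t, a, m, i, r, u, n)
  "lintadorven" → prefix "linta" already present; 6 new (d, o, r, v, e, n)
  "lintalululin" → prefix "linta" already present; 7 new (l, u, l, u, l, i, n)
  "lintarosar" → prefix "linta" already present; 5 new (r, o, s, a, r)
  "lintaro" → prefix "lintaro" already present; 0 new (none)
  "lintalu" → prefix "lintalu" already present; 0 new (none)
  "pa" → 2 new (p, a)
  "soso" → 4 new (s, o, s, o)
  "paro" → prefix "pa" already present; 2 new (r, o)
Total nodes = 10 + 6 + 7 + 5 + 0 + 0 + 2 + 4 + 2 = 36

36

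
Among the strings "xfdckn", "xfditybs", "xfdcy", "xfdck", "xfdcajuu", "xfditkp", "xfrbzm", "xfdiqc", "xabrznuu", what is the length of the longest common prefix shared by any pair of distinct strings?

5

Look for the deepest trie node that still has at least two words in its subtree.
e.g. "xfdck" and "xfdckn" share the prefix "xfdck" of length 5; no pair shares a longer one.
Longest shared-prefix length: 5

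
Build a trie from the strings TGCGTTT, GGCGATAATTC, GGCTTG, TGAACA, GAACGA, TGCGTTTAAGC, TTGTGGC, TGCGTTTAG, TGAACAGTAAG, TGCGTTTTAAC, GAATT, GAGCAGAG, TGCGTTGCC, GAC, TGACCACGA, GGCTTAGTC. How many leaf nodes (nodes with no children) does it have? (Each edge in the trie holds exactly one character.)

14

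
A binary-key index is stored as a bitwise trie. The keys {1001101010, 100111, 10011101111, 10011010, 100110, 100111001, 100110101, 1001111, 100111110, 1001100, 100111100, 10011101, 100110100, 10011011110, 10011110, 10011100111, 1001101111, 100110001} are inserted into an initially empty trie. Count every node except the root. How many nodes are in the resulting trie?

33

For each word, the new-node count is its length minus the longest prefix already in the trie:
  "1001101010" → 10 new (1, 0, 0, 1, 1, 0, 1, 0, 1, 0)
  "100111" → prefix "10011" already present; 1 new (1)
  "10011101111" → prefix "100111" already present; 5 new (0, 1, 1, 1, 1)
  "10011010" → prefix "10011010" already present; 0 new (none)
  "100110" → prefix "100110" already present; 0 new (none)
  "100111001" → prefix "1001110" already present; 2 new (0, 1)
  "100110101" → prefix "100110101" already present; 0 new (none)
  "1001111" → prefix "100111" already present; 1 new (1)
  "100111110" → prefix "1001111" already present; 2 new (1, 0)
  "1001100" → prefix "100110" already present; 1 new (0)
  "100111100" → prefix "1001111" already present; 2 new (0, 0)
  "10011101" → prefix "10011101" already present; 0 new (none)
  "100110100" → prefix "10011010" already present; 1 new (0)
  "10011011110" → prefix "1001101" already present; 4 new (1, 1, 1, 0)
  "10011110" → prefix "10011110" already present; 0 new (none)
  "10011100111" → prefix "100111001" already present; 2 new (1, 1)
  "1001101111" → prefix "1001101111" already present; 0 new (none)
  "100110001" → prefix "1001100" already present; 2 new (0, 1)
Total nodes = 10 + 1 + 5 + 0 + 0 + 2 + 0 + 1 + 2 + 1 + 2 + 0 + 1 + 4 + 0 + 2 + 0 + 2 = 33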